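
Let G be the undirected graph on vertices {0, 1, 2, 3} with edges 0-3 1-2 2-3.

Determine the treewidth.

1

A width-1 tree decomposition is:
Bags: B1 = {1, 2}  B2 = {2, 3}  B3 = {0, 3}
Tree: B1–B2, B2–B3
Each bag holds 2 vertices, so the decomposition has width 1, which upper-bounds the treewidth. Since G has at least one edge (e.g. 2–1), it is not an edgeless graph, so tw(G) ≥ 1. Hence tw(G) = 1 exactly.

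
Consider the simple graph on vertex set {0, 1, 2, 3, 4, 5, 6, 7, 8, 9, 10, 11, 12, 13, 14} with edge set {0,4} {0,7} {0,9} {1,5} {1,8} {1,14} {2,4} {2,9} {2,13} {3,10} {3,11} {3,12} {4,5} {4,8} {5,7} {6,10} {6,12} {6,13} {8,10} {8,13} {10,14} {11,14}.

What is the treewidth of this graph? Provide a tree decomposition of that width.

Treewidth 3.
Bags: B1 = {3, 11, 12, 14}  B2 = {3, 10, 12, 14}  B3 = {6, 10, 12, 14}  B4 = {1, 6, 10, 14}  B5 = {1, 6, 8, 10}  B6 = {1, 6, 8, 13}  B7 = {1, 5, 8, 13}  B8 = {4, 5, 8, 13}  B9 = {2, 4, 5, 13}  B10 = {2, 4, 5, 7}  B11 = {0, 2, 4, 7}  B12 = {0, 2, 7, 9}
Tree: B1–B2, B2–B3, B3–B4, B4–B5, B5–B6, B6–B7, B7–B8, B8–B9, B9–B10, B10–B11, B11–B12

Each bag holds 4 vertices, so the decomposition has width 3, which upper-bounds the treewidth. For the lower bound: the 4 vertex sets {3,11,12}, {14}, {10}, {1,6,8,13} are disjoint, each induces a connected subgraph, and every pair is joined by at least one edge of G. Contracting each set to a single vertex therefore yields K_{4} as a minor, and since treewidth is minor-monotone, tw(G) ≥ tw(K_{4}) = 3. The upper and lower bounds meet at 3, so that is the treewidth.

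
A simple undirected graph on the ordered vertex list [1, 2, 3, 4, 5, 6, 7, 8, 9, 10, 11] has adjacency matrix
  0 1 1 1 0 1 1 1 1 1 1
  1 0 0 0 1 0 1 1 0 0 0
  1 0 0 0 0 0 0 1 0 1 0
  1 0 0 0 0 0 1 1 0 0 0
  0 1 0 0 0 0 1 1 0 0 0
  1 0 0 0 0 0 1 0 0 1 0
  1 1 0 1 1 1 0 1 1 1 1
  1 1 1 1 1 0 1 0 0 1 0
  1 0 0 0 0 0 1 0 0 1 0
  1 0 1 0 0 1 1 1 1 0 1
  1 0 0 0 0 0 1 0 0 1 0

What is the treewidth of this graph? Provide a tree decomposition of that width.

The largest bag has 4 vertices, giving width 3; this decomposition certifies tw(G) ≤ 3. Conversely, {1, 3, 8, 10} is a clique of size 4, and the vertices of any clique must share a bag in every tree decomposition; so some bag has ≥ 4 vertices and tw(G) ≥ 3. Combining the bounds, tw(G) = 3.

Treewidth 3.
One such decomposition:
Bags: B1 = {1, 6, 7, 10}  B2 = {1, 7, 8, 10}  B3 = {1, 3, 8, 10}  B4 = {1, 7, 9, 10}  B5 = {1, 2, 7, 8}  B6 = {1, 7, 10, 11}  B7 = {1, 4, 7, 8}  B8 = {2, 5, 7, 8}
Tree: B1–B2, B2–B3, B2–B4, B2–B5, B1–B6, B2–B7, B5–B8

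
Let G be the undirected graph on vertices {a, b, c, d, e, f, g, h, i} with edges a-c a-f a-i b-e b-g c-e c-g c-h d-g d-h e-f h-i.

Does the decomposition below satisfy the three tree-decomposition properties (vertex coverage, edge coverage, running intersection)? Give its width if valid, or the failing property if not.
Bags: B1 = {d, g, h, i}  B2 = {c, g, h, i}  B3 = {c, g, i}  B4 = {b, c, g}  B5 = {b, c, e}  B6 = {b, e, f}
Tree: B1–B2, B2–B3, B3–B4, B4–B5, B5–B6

No — vertex a appears in no bag.

A tree decomposition must satisfy three properties: every vertex lies in some bag; for every edge, both endpoints lie together in some bag; and for every vertex, the bags containing it form a connected subtree. Here vertex a appears in no bag, so the decomposition is invalid.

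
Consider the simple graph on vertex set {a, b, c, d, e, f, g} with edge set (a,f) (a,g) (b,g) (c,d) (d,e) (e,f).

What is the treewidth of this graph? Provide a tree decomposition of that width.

Each bag holds 2 vertices, so the decomposition has width 1, which upper-bounds the treewidth. Since G has at least one edge (e.g. c–d), it is not an edgeless graph, so tw(G) ≥ 1. Hence tw(G) = 1 exactly.

Treewidth 1.
One optimal decomposition is:
Bags: B1 = {c, d}  B2 = {d, e}  B3 = {e, f}  B4 = {a, f}  B5 = {a, g}  B6 = {b, g}
Tree: B1–B2, B2–B3, B3–B4, B4–B5, B5–B6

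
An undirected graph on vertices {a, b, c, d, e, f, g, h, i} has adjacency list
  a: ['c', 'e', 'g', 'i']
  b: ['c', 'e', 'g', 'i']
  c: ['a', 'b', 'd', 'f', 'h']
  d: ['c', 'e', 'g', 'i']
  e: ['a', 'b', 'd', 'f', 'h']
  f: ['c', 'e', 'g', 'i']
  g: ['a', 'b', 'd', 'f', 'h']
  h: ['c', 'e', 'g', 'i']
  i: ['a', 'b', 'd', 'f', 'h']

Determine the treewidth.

4

A width-4 tree decomposition is:
Bags: B1 = {c, d, e, g, i}  B2 = {c, e, f, g, i}  B3 = {a, c, e, g, i}  B4 = {b, c, e, g, i}  B5 = {c, e, g, h, i}
Tree: B1–B2, B2–B3, B3–B4, B4–B5
Every bag has size at most 5, so the width is 5 − 1 = 4 and tw(G) ≤ 4. For the lower bound: the 5 vertex sets {c,d}, {e,f}, {a,g}, {i}, {b} are disjoint, each induces a connected subgraph, and every pair is joined by at least one edge of G. Contracting each set to a single vertex therefore yields K_{5} as a minor, and since treewidth is minor-monotone, tw(G) ≥ tw(K_{5}) = 4. The upper and lower bounds meet at 4, so that is the treewidth.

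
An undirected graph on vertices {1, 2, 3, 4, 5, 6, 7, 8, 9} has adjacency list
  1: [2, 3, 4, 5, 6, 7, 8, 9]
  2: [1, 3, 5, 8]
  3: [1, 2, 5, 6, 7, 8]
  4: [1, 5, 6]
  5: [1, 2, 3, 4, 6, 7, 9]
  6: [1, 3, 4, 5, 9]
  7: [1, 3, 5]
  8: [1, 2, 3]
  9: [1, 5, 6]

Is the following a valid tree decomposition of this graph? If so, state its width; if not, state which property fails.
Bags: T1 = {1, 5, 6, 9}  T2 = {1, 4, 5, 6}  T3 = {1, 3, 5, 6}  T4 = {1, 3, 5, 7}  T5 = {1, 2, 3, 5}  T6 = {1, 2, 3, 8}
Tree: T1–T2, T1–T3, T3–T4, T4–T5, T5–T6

Checking the three conditions: (i) the bags cover all of {1, 2, 3, 4, 5, 6, 7, 8, 9}; (ii) for each edge, some bag contains both endpoints; (iii) the bags containing any fixed vertex form a subtree. All hold, so the decomposition is valid with width 4 − 1 = 3.

Yes; width 3.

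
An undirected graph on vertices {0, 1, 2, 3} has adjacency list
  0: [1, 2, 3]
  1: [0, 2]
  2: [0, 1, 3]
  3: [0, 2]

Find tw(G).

2

A width-2 tree decomposition is:
Bags: B1 = {0, 1, 2}  B2 = {0, 2, 3}
Tree: B1–B2
Every bag has size at most 3, so the width is 3 − 1 = 2 and tw(G) ≤ 2. Conversely, {0, 1, 2} is a clique of size 3, and the vertices of any clique must share a bag in every tree decomposition; so some bag has ≥ 3 vertices and tw(G) ≥ 2. Hence tw(G) = 2 exactly.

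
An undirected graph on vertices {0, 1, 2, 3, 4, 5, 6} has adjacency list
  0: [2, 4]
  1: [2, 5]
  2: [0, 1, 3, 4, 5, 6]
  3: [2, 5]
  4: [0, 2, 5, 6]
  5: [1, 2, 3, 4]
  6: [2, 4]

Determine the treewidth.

2

A width-2 tree decomposition is:
Bags: B1 = {2, 3, 5}  B2 = {1, 2, 5}  B3 = {2, 4, 5}  B4 = {2, 4, 6}  B5 = {0, 2, 4}
Tree: B1–B2, B2–B3, B3–B4, B4–B5
The largest bag has 3 vertices, giving width 2; this decomposition certifies tw(G) ≤ 2. On the other hand G contains the 3-clique {1, 2, 5}. A clique must lie in a single bag of any decomposition, so no decomposition can have width below 2. Hence tw(G) = 2 exactly.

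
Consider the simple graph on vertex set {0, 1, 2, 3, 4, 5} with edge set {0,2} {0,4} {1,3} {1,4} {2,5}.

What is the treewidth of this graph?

1

A width-1 tree decomposition is:
Bags: B1 = {1, 3}  B2 = {1, 4}  B3 = {0, 4}  B4 = {0, 2}  B5 = {2, 5}
Tree: B1–B2, B2–B3, B3–B4, B4–B5
Each bag holds 2 vertices, so the decomposition has width 1, which upper-bounds the treewidth. G has an edge, so its treewidth is at least 1. Combining the bounds, tw(G) = 1.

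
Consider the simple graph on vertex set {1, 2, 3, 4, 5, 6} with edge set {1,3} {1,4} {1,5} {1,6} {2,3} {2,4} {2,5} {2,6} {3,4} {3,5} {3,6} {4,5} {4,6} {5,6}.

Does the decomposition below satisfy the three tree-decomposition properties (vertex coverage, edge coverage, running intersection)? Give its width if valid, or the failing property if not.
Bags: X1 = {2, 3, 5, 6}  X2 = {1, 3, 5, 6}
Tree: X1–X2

No — vertex 4 appears in no bag.

A tree decomposition must satisfy three properties: every vertex lies in some bag; for every edge, both endpoints lie together in some bag; and for every vertex, the bags containing it form a connected subtree. Here vertex 4 appears in no bag, so the decomposition is invalid.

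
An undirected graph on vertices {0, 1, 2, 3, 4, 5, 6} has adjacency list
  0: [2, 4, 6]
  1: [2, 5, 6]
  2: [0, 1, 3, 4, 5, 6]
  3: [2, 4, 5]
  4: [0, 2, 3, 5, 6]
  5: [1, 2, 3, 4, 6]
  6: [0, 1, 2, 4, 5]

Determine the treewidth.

A width-3 tree decomposition is:
Bags: B1 = {2, 4, 5, 6}  B2 = {1, 2, 5, 6}  B3 = {2, 3, 4, 5}  B4 = {0, 2, 4, 6}
Tree: B1–B2, B1–B3, B1–B4
Every bag has size at most 4, so the width is 4 − 1 = 3 and tw(G) ≤ 3. For the lower bound, the 4 vertices {1, 2, 5, 6} are pairwise adjacent, and any tree decomposition puts a clique entirely inside one bag — forcing width ≥ 3. Hence tw(G) = 3 exactly.

3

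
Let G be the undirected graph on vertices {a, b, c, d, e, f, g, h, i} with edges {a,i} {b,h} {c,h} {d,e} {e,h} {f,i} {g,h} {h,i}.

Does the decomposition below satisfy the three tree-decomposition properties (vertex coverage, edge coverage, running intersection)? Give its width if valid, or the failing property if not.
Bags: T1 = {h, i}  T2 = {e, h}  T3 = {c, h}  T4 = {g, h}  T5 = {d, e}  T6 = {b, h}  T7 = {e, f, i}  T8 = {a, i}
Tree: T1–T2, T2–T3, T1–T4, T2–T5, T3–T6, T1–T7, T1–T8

A tree decomposition must satisfy three properties: every vertex lies in some bag; for every edge, both endpoints lie together in some bag; and for every vertex, the bags containing it form a connected subtree. Here bags containing vertex e are not connected in the tree, so the decomposition is invalid.

No — bags containing vertex e are not connected in the tree.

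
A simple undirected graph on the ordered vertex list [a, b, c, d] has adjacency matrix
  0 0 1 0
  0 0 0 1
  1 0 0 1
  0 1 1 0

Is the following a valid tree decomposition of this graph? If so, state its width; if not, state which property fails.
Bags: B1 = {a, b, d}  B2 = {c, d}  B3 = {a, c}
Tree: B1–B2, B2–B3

A tree decomposition must satisfy three properties: every vertex lies in some bag; for every edge, both endpoints lie together in some bag; and for every vertex, the bags containing it form a connected subtree. Here bags containing vertex a are not connected in the tree, so the decomposition is invalid.

No — bags containing vertex a are not connected in the tree.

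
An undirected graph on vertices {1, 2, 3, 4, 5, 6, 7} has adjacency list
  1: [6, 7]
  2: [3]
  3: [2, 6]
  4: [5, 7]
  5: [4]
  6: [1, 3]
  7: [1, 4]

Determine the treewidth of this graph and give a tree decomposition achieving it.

Treewidth 1.
Bags: B1 = {2, 3}  B2 = {3, 6}  B3 = {1, 6}  B4 = {1, 7}  B5 = {4, 7}  B6 = {4, 5}
Tree: B1–B2, B2–B3, B3–B4, B4–B5, B5–B6

Each bag holds 2 vertices, so the decomposition has width 1, which upper-bounds the treewidth. G has an edge, so its treewidth is at least 1. Combining the bounds, tw(G) = 1.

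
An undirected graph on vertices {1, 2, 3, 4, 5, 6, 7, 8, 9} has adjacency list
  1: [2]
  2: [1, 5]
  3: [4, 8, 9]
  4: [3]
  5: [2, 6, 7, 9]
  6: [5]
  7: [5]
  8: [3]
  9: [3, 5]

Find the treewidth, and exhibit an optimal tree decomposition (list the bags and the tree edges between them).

Each bag holds 2 vertices, so the decomposition has width 1, which upper-bounds the treewidth. Any graph with an edge has treewidth ≥ 1, and G has the edge 1–2. Therefore the treewidth is 1.

Treewidth 1.
Bags: B1 = {1, 2}  B2 = {2, 5}  B3 = {5, 9}  B4 = {3, 9}  B5 = {3, 4}  B6 = {5, 7}  B7 = {5, 6}  B8 = {3, 8}
Tree: B1–B2, B2–B3, B3–B4, B4–B5, B3–B6, B2–B7, B5–B8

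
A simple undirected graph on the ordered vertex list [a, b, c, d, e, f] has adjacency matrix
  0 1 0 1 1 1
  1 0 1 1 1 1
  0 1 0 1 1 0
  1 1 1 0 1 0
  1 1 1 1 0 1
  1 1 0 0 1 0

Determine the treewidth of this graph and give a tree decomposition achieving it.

Every bag has size at most 4, so the width is 4 − 1 = 3 and tw(G) ≤ 3. For the lower bound, the 4 vertices {b, c, d, e} are pairwise adjacent, and any tree decomposition puts a clique entirely inside one bag — forcing width ≥ 3. Combining the bounds, tw(G) = 3.

Treewidth 3.
One optimal decomposition is:
Bags: B1 = {a, b, d, e}  B2 = {b, c, d, e}  B3 = {a, b, e, f}
Tree: B1–B2, B1–B3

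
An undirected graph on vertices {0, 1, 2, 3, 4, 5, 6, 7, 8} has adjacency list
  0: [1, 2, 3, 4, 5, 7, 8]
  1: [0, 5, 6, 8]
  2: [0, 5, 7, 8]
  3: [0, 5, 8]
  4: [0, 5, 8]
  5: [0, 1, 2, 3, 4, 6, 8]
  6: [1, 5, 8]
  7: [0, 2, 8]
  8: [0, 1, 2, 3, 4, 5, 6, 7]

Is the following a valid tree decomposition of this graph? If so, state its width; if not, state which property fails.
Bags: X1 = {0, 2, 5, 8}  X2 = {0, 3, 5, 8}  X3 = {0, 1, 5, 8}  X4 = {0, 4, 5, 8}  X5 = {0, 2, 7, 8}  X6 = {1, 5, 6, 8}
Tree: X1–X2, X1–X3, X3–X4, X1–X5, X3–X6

Vertex coverage: the bags together contain {0, 1, 2, 3, 4, 5, 6, 7, 8}, the full vertex set. Edge coverage: each edge of G has both endpoints in at least one bag. Running intersection: for every vertex, the bags containing it form a connected subtree. All three properties hold, so this is a valid tree decomposition of width max|bag| − 1 = 3, and hence tw(G) ≤ 3.

Yes; width 3.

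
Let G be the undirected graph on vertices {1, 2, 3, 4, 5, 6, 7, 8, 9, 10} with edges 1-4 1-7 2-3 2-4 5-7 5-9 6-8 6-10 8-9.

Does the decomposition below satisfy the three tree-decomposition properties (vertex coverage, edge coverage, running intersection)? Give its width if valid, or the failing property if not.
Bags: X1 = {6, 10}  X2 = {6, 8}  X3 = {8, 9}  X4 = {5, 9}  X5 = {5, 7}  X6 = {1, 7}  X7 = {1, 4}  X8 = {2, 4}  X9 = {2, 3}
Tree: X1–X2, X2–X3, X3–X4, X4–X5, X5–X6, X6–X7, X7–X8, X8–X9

Checking the three conditions: (i) the bags cover all of {1, 2, 3, 4, 5, 6, 7, 8, 9, 10}; (ii) for each edge, some bag contains both endpoints; (iii) the bags containing any fixed vertex form a subtree. All hold, so the decomposition is valid with width 2 − 1 = 1.

Yes; width 1.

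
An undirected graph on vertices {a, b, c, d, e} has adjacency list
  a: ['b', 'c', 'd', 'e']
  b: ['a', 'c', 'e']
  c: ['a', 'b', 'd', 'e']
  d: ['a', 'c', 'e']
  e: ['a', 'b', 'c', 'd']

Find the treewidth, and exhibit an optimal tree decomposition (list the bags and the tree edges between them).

Treewidth 3.
Bags: B1 = {a, c, d, e}  B2 = {a, b, c, e}
Tree: B1–B2

Every bag has size at most 4, so the width is 4 − 1 = 3 and tw(G) ≤ 3. For the lower bound, the 4 vertices {a, c, d, e} are pairwise adjacent, and any tree decomposition puts a clique entirely inside one bag — forcing width ≥ 3. Combining the bounds, tw(G) = 3.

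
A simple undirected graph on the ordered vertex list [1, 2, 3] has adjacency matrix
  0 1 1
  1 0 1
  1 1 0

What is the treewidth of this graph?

A width-2 tree decomposition is:
Bags: B1 = {1, 2, 3}
Tree: (single bag)
With just one bag of size 3, the width is 3 − 1 = 2, so tw(G) ≤ 2. Conversely, {1, 2, 3} is a clique of size 3, and the vertices of any clique must share a bag in every tree decomposition; so some bag has ≥ 3 vertices and tw(G) ≥ 2. Hence tw(G) = 2 exactly.

2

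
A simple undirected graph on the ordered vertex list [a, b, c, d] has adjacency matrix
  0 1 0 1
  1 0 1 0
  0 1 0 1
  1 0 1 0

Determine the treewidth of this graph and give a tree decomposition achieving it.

Treewidth 2.
One optimal decomposition is:
Bags: B1 = {a, c, d}  B2 = {a, b, c}
Tree: B1–B2

The largest bag has 3 vertices, giving width 2; this decomposition certifies tw(G) ≤ 2. Since c–d–a–b–c is a cycle in G, G is not acyclic. Forests are exactly the graphs of treewidth ≤ 1, so tw(G) ≥ 2. The upper and lower bounds meet at 2, so that is the treewidth.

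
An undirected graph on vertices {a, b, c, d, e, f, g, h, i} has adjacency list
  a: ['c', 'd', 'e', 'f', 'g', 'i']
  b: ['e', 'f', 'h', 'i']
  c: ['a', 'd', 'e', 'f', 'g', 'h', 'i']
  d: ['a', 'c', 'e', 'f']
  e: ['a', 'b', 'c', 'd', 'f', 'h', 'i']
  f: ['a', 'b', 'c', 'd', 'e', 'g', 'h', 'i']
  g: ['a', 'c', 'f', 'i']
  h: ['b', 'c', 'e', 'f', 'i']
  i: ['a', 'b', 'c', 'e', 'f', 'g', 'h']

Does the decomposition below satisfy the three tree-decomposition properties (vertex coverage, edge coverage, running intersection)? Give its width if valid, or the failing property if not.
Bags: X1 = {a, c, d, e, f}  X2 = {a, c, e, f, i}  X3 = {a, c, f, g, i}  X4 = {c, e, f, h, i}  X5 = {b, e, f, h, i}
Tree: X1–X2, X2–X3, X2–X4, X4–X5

Vertex coverage: the bags together contain {a, b, c, d, e, f, g, h, i}, the full vertex set. Edge coverage: each edge of G has both endpoints in at least one bag. Running intersection: for every vertex, the bags containing it form a connected subtree. All three properties hold, so this is a valid tree decomposition of width max|bag| − 1 = 4, and hence tw(G) ≤ 4.

Yes; width 4.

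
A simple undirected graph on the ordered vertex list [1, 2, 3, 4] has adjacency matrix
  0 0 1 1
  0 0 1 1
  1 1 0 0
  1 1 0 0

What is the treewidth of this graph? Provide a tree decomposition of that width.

Each bag holds 3 vertices, so the decomposition has width 2, which upper-bounds the treewidth. The edges 4–2–3–1–4 form a cycle, so G is not a tree and its treewidth is at least 2. The upper and lower bounds meet at 2, so that is the treewidth.

Treewidth 2.
One optimal decomposition is:
Bags: B1 = {2, 3, 4}  B2 = {1, 3, 4}
Tree: B1–B2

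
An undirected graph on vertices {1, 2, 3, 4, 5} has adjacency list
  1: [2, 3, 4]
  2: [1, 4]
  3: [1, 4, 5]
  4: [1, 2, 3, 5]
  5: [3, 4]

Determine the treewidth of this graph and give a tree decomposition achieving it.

Treewidth 2.
One optimal decomposition is:
Bags: B1 = {1, 3, 4}  B2 = {3, 4, 5}  B3 = {1, 2, 4}
Tree: B1–B2, B1–B3

Every bag has size at most 3, so the width is 3 − 1 = 2 and tw(G) ≤ 2. For the lower bound, the 3 vertices {1, 2, 4} are pairwise adjacent, and any tree decomposition puts a clique entirely inside one bag — forcing width ≥ 2. The upper and lower bounds meet at 2, so that is the treewidth.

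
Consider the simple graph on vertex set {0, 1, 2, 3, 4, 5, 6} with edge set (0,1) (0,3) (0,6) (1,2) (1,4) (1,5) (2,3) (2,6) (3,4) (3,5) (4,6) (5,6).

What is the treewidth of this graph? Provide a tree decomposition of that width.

Treewidth 3.
One such decomposition:
Bags: B1 = {1, 3, 5, 6}  B2 = {0, 1, 3, 6}  B3 = {1, 3, 4, 6}  B4 = {1, 2, 3, 6}
Tree: B1–B2, B2–B3, B3–B4

The largest bag has 4 vertices, giving width 3; this decomposition certifies tw(G) ≤ 3. For the lower bound: the 4 vertex sets {3,5}, {0,1}, {6}, {4} are disjoint, each induces a connected subgraph, and every pair is joined by at least one edge of G. Contracting each set to a single vertex therefore yields K_{4} as a minor, and since treewidth is minor-monotone, tw(G) ≥ tw(K_{4}) = 3. Combining the bounds, tw(G) = 3.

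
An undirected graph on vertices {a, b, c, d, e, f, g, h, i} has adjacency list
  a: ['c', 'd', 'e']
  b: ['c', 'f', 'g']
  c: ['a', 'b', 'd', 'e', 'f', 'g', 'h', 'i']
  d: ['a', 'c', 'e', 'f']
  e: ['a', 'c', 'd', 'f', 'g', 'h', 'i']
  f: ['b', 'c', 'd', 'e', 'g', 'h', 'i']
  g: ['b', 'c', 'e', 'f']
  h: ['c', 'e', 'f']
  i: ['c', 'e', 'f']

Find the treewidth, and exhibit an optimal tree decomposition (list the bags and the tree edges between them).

Treewidth 3.
One optimal decomposition is:
Bags: B1 = {b, c, f, g}  B2 = {c, e, f, g}  B3 = {c, e, f, h}  B4 = {c, d, e, f}  B5 = {c, e, f, i}  B6 = {a, c, d, e}
Tree: B1–B2, B2–B3, B3–B4, B4–B5, B4–B6

Each bag holds 4 vertices, so the decomposition has width 3, which upper-bounds the treewidth. For the lower bound, the 4 vertices {a, c, d, e} are pairwise adjacent, and any tree decomposition puts a clique entirely inside one bag — forcing width ≥ 3. The upper and lower bounds meet at 3, so that is the treewidth.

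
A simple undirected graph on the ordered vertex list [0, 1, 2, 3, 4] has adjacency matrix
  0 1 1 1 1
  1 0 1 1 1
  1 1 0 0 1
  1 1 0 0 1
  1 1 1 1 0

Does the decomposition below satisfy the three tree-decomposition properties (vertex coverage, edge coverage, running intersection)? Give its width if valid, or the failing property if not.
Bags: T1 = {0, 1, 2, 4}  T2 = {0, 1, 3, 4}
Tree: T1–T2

Yes; width 3.

Vertex coverage: the bags together contain {0, 1, 2, 3, 4}, the full vertex set. Edge coverage: each edge of G has both endpoints in at least one bag. Running intersection: for every vertex, the bags containing it form a connected subtree. All three properties hold, so this is a valid tree decomposition of width max|bag| − 1 = 3, and hence tw(G) ≤ 3.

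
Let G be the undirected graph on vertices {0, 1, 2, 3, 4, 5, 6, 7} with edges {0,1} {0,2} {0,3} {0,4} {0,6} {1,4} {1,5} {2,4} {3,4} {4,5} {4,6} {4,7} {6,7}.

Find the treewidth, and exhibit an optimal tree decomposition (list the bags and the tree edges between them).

Treewidth 2.
Bags: B1 = {0, 2, 4}  B2 = {0, 3, 4}  B3 = {0, 1, 4}  B4 = {1, 4, 5}  B5 = {0, 4, 6}  B6 = {4, 6, 7}
Tree: B1–B2, B1–B3, B3–B4, B2–B5, B5–B6

Each bag holds 3 vertices, so the decomposition has width 2, which upper-bounds the treewidth. Conversely, {0, 1, 4} is a clique of size 3, and the vertices of any clique must share a bag in every tree decomposition; so some bag has ≥ 3 vertices and tw(G) ≥ 2. Therefore the treewidth is 2.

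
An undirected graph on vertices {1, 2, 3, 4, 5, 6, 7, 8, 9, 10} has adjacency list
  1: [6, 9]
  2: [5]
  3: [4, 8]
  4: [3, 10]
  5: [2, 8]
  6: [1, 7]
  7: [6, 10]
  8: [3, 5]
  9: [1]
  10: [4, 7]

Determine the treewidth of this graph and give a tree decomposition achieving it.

Treewidth 1.
Bags: B1 = {1, 9}  B2 = {1, 6}  B3 = {6, 7}  B4 = {7, 10}  B5 = {4, 10}  B6 = {3, 4}  B7 = {3, 8}  B8 = {5, 8}  B9 = {2, 5}
Tree: B1–B2, B2–B3, B3–B4, B4–B5, B5–B6, B6–B7, B7–B8, B8–B9

Each bag holds 2 vertices, so the decomposition has width 1, which upper-bounds the treewidth. G has an edge, so its treewidth is at least 1. Hence tw(G) = 1 exactly.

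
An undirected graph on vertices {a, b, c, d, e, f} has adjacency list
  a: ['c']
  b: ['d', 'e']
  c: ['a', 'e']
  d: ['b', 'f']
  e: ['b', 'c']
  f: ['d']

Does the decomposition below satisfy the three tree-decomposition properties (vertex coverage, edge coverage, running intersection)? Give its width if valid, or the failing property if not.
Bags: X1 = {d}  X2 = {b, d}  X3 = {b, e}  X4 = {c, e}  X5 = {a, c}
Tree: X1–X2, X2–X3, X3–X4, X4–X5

A tree decomposition must satisfy three properties: every vertex lies in some bag; for every edge, both endpoints lie together in some bag; and for every vertex, the bags containing it form a connected subtree. Here vertex f appears in no bag, so the decomposition is invalid.

No — vertex f appears in no bag.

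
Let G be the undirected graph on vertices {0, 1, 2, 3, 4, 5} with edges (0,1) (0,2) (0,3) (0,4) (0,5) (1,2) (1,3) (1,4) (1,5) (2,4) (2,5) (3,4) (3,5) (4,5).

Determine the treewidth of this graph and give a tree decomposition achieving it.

Treewidth 4.
One optimal decomposition is:
Bags: B1 = {0, 1, 3, 4, 5}  B2 = {0, 1, 2, 4, 5}
Tree: B1–B2

Each bag holds 5 vertices, so the decomposition has width 4, which upper-bounds the treewidth. Conversely, {0, 1, 2, 4, 5} is a clique of size 5, and the vertices of any clique must share a bag in every tree decomposition; so some bag has ≥ 5 vertices and tw(G) ≥ 4. The upper and lower bounds meet at 4, so that is the treewidth.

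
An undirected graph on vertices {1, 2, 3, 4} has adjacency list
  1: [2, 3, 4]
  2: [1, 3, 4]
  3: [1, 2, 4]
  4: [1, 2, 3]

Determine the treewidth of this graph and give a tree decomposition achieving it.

Treewidth 3.
Bags: B1 = {1, 2, 3, 4}
Tree: (single bag)

With just one bag of size 4, the width is 4 − 1 = 3, so tw(G) ≤ 3. Conversely, {1, 2, 3, 4} is a clique of size 4, and the vertices of any clique must share a bag in every tree decomposition; so some bag has ≥ 4 vertices and tw(G) ≥ 3. Hence tw(G) = 3 exactly.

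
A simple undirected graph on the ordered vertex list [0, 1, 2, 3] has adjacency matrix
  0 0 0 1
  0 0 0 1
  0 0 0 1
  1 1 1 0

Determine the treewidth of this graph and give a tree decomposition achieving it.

The largest bag has 2 vertices, giving width 1; this decomposition certifies tw(G) ≤ 1. Any graph with an edge has treewidth ≥ 1, and G has the edge 1–3. Combining the bounds, tw(G) = 1.

Treewidth 1.
Bags: B1 = {1, 3}  B2 = {2, 3}  B3 = {0, 3}
Tree: B1–B2, B1–B3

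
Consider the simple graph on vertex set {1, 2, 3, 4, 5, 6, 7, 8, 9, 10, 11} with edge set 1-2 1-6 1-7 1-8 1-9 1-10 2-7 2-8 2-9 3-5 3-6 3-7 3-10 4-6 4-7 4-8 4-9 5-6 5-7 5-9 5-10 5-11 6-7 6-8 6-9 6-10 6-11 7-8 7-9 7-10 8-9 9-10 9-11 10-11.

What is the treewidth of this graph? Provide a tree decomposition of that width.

The largest bag has 5 vertices, giving width 4; this decomposition certifies tw(G) ≤ 4. For the lower bound, the 5 vertices {1, 2, 7, 8, 9} are pairwise adjacent, and any tree decomposition puts a clique entirely inside one bag — forcing width ≥ 4. Combining the bounds, tw(G) = 4.

Treewidth 4.
Bags: B1 = {5, 6, 7, 9, 10}  B2 = {1, 6, 7, 9, 10}  B3 = {3, 5, 6, 7, 10}  B4 = {5, 6, 9, 10, 11}  B5 = {1, 6, 7, 8, 9}  B6 = {1, 2, 7, 8, 9}  B7 = {4, 6, 7, 8, 9}
Tree: B1–B2, B1–B3, B1–B4, B2–B5, B5–B6, B5–B7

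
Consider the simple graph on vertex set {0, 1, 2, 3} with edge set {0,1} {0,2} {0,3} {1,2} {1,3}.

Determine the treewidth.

2

A width-2 tree decomposition is:
Bags: B1 = {0, 1, 2}  B2 = {0, 1, 3}
Tree: B1–B2
Every bag has size at most 3, so the width is 3 − 1 = 2 and tw(G) ≤ 2. On the other hand G contains the 3-clique {0, 1, 2}. A clique must lie in a single bag of any decomposition, so no decomposition can have width below 2. Therefore the treewidth is 2.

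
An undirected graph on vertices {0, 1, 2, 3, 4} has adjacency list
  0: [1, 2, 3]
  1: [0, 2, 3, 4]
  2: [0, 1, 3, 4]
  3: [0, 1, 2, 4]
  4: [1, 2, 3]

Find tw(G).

3

A width-3 tree decomposition is:
Bags: B1 = {1, 2, 3, 4}  B2 = {0, 1, 2, 3}
Tree: B1–B2
Every bag has size at most 4, so the width is 4 − 1 = 3 and tw(G) ≤ 3. Conversely, {0, 1, 2, 3} is a clique of size 4, and the vertices of any clique must share a bag in every tree decomposition; so some bag has ≥ 4 vertices and tw(G) ≥ 3. Hence tw(G) = 3 exactly.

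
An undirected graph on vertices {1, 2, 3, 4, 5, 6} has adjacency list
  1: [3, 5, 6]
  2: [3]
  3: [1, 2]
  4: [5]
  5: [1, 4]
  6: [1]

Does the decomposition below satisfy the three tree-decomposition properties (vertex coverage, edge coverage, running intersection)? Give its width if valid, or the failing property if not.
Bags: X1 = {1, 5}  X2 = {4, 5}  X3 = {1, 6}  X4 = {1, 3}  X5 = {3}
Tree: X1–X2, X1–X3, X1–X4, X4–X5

A tree decomposition must satisfy three properties: every vertex lies in some bag; for every edge, both endpoints lie together in some bag; and for every vertex, the bags containing it form a connected subtree. Here vertex 2 appears in no bag, so the decomposition is invalid.

No — vertex 2 appears in no bag.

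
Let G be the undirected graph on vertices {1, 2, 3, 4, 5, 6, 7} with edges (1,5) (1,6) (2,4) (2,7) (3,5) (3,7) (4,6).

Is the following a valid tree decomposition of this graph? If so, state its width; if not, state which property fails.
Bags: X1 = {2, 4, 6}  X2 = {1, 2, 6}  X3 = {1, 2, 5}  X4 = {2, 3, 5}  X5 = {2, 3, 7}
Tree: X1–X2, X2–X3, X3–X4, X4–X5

Every vertex of G appears in some bag (union = {1, 2, 3, 4, 5, 6, 7}); every edge is covered by a bag; and for each vertex v the set of bags containing v is connected in the bag tree. The decomposition is therefore valid. The largest bag has 3 vertices, so the width is 2.

Yes; width 2.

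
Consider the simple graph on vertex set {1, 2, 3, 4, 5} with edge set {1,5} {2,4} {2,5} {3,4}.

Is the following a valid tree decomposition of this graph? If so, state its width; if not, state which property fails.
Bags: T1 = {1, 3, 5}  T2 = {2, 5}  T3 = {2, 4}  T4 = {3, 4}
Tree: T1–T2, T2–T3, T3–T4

A tree decomposition must satisfy three properties: every vertex lies in some bag; for every edge, both endpoints lie together in some bag; and for every vertex, the bags containing it form a connected subtree. Here bags containing vertex 3 are not connected in the tree, so the decomposition is invalid.

No — bags containing vertex 3 are not connected in the tree.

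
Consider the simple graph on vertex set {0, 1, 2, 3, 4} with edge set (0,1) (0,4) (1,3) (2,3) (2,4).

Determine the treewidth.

A width-2 tree decomposition is:
Bags: B1 = {1, 2, 3}  B2 = {1, 2, 4}  B3 = {0, 1, 4}
Tree: B1–B2, B2–B3
The largest bag has 3 vertices, giving width 2; this decomposition certifies tw(G) ≤ 2. The edges 1–3–2–4–0–1 form a cycle, so G is not a tree and its treewidth is at least 2. Combining the bounds, tw(G) = 2.

2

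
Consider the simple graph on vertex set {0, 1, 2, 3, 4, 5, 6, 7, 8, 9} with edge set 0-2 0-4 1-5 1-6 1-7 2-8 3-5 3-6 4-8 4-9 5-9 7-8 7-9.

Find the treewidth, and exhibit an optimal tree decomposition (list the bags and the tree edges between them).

Every bag has size at most 3, so the width is 3 − 1 = 2 and tw(G) ≤ 2. The edges 0–2–8–4–0 form a cycle, so G is not a tree and its treewidth is at least 2. The upper and lower bounds meet at 2, so that is the treewidth.

Treewidth 2.
One optimal decomposition is:
Bags: B1 = {0, 2, 4}  B2 = {2, 4, 8}  B3 = {4, 8, 9}  B4 = {7, 8, 9}  B5 = {5, 7, 9}  B6 = {1, 5, 7}  B7 = {1, 3, 5}  B8 = {1, 3, 6}
Tree: B1–B2, B2–B3, B3–B4, B4–B5, B5–B6, B6–B7, B7–B8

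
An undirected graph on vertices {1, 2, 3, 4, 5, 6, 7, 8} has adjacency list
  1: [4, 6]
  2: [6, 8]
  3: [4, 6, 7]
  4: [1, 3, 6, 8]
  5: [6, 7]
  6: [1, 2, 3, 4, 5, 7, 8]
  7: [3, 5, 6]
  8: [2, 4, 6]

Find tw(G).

2

A width-2 tree decomposition is:
Bags: B1 = {3, 4, 6}  B2 = {3, 6, 7}  B3 = {4, 6, 8}  B4 = {2, 6, 8}  B5 = {1, 4, 6}  B6 = {5, 6, 7}
Tree: B1–B2, B1–B3, B3–B4, B3–B5, B2–B6
The largest bag has 3 vertices, giving width 2; this decomposition certifies tw(G) ≤ 2. On the other hand G contains the 3-clique {2, 6, 8}. A clique must lie in a single bag of any decomposition, so no decomposition can have width below 2. Hence tw(G) = 2 exactly.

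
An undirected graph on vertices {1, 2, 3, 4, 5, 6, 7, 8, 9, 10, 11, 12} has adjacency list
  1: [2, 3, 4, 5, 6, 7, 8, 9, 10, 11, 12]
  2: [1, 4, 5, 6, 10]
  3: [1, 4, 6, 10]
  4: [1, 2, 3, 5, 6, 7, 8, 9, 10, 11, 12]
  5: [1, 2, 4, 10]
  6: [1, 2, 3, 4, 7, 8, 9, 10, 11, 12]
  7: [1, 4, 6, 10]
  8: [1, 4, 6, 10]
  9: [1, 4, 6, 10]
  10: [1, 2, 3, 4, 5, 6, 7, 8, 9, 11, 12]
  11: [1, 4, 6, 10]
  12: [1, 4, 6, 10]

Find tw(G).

4

A width-4 tree decomposition is:
Bags: B1 = {1, 2, 4, 6, 10}  B2 = {1, 2, 4, 5, 10}  B3 = {1, 4, 6, 10, 11}  B4 = {1, 4, 6, 7, 10}  B5 = {1, 4, 6, 8, 10}  B6 = {1, 4, 6, 10, 12}  B7 = {1, 4, 6, 9, 10}  B8 = {1, 3, 4, 6, 10}
Tree: B1–B2, B1–B3, B3–B4, B1–B5, B5–B6, B6–B7, B4–B8
Each bag holds 5 vertices, so the decomposition has width 4, which upper-bounds the treewidth. On the other hand G contains the 5-clique {1, 2, 4, 5, 10}. A clique must lie in a single bag of any decomposition, so no decomposition can have width below 4. Combining the bounds, tw(G) = 4.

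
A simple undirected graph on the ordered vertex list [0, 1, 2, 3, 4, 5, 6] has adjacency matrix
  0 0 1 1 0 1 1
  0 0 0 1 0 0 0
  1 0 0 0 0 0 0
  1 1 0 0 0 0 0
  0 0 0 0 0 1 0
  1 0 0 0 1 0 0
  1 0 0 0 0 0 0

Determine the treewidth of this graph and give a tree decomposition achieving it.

Treewidth 1.
One optimal decomposition is:
Bags: B1 = {0, 3}  B2 = {1, 3}  B3 = {0, 5}  B4 = {0, 2}  B5 = {4, 5}  B6 = {0, 6}
Tree: B1–B2, B1–B3, B3–B4, B3–B5, B3–B6

Each bag holds 2 vertices, so the decomposition has width 1, which upper-bounds the treewidth. G has an edge, so its treewidth is at least 1. Hence tw(G) = 1 exactly.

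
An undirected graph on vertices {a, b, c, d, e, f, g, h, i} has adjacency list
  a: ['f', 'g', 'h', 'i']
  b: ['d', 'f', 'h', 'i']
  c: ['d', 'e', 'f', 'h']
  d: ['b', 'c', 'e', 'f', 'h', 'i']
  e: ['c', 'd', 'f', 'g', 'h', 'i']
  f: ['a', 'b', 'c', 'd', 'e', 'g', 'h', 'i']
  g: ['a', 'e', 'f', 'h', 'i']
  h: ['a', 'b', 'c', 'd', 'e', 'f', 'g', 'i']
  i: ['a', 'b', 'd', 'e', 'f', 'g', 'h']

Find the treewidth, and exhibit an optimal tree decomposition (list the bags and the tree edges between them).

Treewidth 4.
One such decomposition:
Bags: B1 = {d, e, f, h, i}  B2 = {b, d, f, h, i}  B3 = {e, f, g, h, i}  B4 = {c, d, e, f, h}  B5 = {a, f, g, h, i}
Tree: B1–B2, B1–B3, B1–B4, B3–B5

Every bag has size at most 5, so the width is 5 − 1 = 4 and tw(G) ≤ 4. On the other hand G contains the 5-clique {c, d, e, f, h}. A clique must lie in a single bag of any decomposition, so no decomposition can have width below 4. Hence tw(G) = 4 exactly.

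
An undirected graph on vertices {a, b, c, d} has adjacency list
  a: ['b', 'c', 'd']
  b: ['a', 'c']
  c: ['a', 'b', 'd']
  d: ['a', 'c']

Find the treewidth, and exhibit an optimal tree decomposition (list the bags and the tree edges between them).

Each bag holds 3 vertices, so the decomposition has width 2, which upper-bounds the treewidth. Conversely, {a, c, d} is a clique of size 3, and the vertices of any clique must share a bag in every tree decomposition; so some bag has ≥ 3 vertices and tw(G) ≥ 2. Therefore the treewidth is 2.

Treewidth 2.
One such decomposition:
Bags: B1 = {a, b, c}  B2 = {a, c, d}
Tree: B1–B2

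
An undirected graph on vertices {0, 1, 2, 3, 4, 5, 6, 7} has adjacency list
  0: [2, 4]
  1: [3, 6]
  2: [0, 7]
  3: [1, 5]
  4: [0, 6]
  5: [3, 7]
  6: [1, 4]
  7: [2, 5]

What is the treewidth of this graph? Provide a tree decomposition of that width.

The largest bag has 3 vertices, giving width 2; this decomposition certifies tw(G) ≤ 2. The edges 0–2–7–5–3–1–6–4–0 form a cycle, so G is not a tree and its treewidth is at least 2. Hence tw(G) = 2 exactly.

Treewidth 2.
One such decomposition:
Bags: B1 = {0, 2, 7}  B2 = {0, 5, 7}  B3 = {0, 3, 5}  B4 = {0, 1, 3}  B5 = {0, 1, 6}  B6 = {0, 4, 6}
Tree: B1–B2, B2–B3, B3–B4, B4–B5, B5–B6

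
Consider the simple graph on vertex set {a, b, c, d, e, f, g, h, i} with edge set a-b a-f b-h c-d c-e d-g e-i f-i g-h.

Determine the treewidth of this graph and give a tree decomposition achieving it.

Every bag has size at most 3, so the width is 3 − 1 = 2 and tw(G) ≤ 2. The edges a–f–i–e–c–d–g–h–b–a form a cycle, so G is not a tree and its treewidth is at least 2. The upper and lower bounds meet at 2, so that is the treewidth.

Treewidth 2.
One such decomposition:
Bags: B1 = {a, f, i}  B2 = {a, e, i}  B3 = {a, c, e}  B4 = {a, c, d}  B5 = {a, d, g}  B6 = {a, g, h}  B7 = {a, b, h}
Tree: B1–B2, B2–B3, B3–B4, B4–B5, B5–B6, B6–B7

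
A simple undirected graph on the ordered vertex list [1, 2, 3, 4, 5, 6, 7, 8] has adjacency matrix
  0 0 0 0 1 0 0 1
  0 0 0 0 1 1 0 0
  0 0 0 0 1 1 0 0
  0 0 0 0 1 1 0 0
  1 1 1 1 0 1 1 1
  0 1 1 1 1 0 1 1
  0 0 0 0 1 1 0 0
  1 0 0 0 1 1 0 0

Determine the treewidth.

2

A width-2 tree decomposition is:
Bags: B1 = {4, 5, 6}  B2 = {5, 6, 7}  B3 = {3, 5, 6}  B4 = {2, 5, 6}  B5 = {5, 6, 8}  B6 = {1, 5, 8}
Tree: B1–B2, B2–B3, B3–B4, B3–B5, B5–B6
Every bag has size at most 3, so the width is 3 − 1 = 2 and tw(G) ≤ 2. On the other hand G contains the 3-clique {1, 5, 8}. A clique must lie in a single bag of any decomposition, so no decomposition can have width below 2. Combining the bounds, tw(G) = 2.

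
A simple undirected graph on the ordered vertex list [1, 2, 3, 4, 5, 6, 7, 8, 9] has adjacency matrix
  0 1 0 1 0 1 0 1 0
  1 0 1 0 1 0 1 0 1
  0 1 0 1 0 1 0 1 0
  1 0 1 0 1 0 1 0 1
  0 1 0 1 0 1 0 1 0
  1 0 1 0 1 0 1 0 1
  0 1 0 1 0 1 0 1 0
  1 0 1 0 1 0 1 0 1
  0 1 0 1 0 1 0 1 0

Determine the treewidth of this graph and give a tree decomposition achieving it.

Treewidth 4.
Bags: B1 = {2, 4, 5, 6, 8}  B2 = {1, 2, 4, 6, 8}  B3 = {2, 3, 4, 6, 8}  B4 = {2, 4, 6, 8, 9}  B5 = {2, 4, 6, 7, 8}
Tree: B1–B2, B2–B3, B3–B4, B4–B5

Each bag holds 5 vertices, so the decomposition has width 4, which upper-bounds the treewidth. For the lower bound: the 5 vertex sets {5,6}, {1,4}, {3,8}, {2}, {9} are disjoint, each induces a connected subgraph, and every pair is joined by at least one edge of G. Contracting each set to a single vertex therefore yields K_{5} as a minor, and since treewidth is minor-monotone, tw(G) ≥ tw(K_{5}) = 4. The upper and lower bounds meet at 4, so that is the treewidth.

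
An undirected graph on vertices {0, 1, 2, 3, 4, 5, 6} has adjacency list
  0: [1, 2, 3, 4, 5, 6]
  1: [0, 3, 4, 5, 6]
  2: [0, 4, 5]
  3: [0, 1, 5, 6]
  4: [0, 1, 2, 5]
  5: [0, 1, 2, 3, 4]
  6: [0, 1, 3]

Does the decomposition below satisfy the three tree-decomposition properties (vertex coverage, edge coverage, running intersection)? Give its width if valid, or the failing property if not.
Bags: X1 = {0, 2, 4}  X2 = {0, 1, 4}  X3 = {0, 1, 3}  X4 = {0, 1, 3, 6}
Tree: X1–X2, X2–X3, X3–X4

No — vertex 5 appears in no bag.

A tree decomposition must satisfy three properties: every vertex lies in some bag; for every edge, both endpoints lie together in some bag; and for every vertex, the bags containing it form a connected subtree. Here vertex 5 appears in no bag, so the decomposition is invalid.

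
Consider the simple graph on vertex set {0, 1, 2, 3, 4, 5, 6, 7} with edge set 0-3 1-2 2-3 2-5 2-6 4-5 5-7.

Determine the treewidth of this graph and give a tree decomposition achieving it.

Every bag has size at most 2, so the width is 2 − 1 = 1 and tw(G) ≤ 1. G has an edge, so its treewidth is at least 1. Therefore the treewidth is 1.

Treewidth 1.
One optimal decomposition is:
Bags: B1 = {0, 3}  B2 = {2, 3}  B3 = {1, 2}  B4 = {2, 5}  B5 = {2, 6}  B6 = {4, 5}  B7 = {5, 7}
Tree: B1–B2, B2–B3, B3–B4, B4–B5, B4–B6, B4–B7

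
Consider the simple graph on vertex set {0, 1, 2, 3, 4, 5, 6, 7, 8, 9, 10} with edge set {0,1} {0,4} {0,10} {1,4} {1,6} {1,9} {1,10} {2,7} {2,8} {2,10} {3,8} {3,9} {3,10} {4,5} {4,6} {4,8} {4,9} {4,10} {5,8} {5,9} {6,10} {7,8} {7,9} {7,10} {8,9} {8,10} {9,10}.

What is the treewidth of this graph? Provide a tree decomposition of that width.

The largest bag has 4 vertices, giving width 3; this decomposition certifies tw(G) ≤ 3. On the other hand G contains the 4-clique {2, 7, 8, 10}. A clique must lie in a single bag of any decomposition, so no decomposition can have width below 3. Combining the bounds, tw(G) = 3.

Treewidth 3.
One such decomposition:
Bags: B1 = {1, 4, 6, 10}  B2 = {1, 4, 9, 10}  B3 = {4, 8, 9, 10}  B4 = {7, 8, 9, 10}  B5 = {3, 8, 9, 10}  B6 = {0, 1, 4, 10}  B7 = {4, 5, 8, 9}  B8 = {2, 7, 8, 10}
Tree: B1–B2, B2–B3, B3–B4, B4–B5, B2–B6, B3–B7, B4–B8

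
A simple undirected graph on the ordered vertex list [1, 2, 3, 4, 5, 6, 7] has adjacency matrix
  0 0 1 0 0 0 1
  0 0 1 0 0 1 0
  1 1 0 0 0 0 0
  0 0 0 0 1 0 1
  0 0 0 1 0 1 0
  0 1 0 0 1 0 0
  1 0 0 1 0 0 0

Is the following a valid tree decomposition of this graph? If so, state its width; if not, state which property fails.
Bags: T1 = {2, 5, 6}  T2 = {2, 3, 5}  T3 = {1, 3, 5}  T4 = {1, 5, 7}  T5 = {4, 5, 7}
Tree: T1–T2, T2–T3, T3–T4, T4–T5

Yes; width 2.

Checking the three conditions: (i) the bags cover all of {1, 2, 3, 4, 5, 6, 7}; (ii) for each edge, some bag contains both endpoints; (iii) the bags containing any fixed vertex form a subtree. All hold, so the decomposition is valid with width 3 − 1 = 2.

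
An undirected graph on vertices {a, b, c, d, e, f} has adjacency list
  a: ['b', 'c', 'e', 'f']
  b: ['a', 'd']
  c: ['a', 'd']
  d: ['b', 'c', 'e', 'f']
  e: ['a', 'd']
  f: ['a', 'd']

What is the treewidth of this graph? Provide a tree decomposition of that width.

The largest bag has 3 vertices, giving width 2; this decomposition certifies tw(G) ≤ 2. The edges a–e–d–f–a form a cycle, so G is not a tree and its treewidth is at least 2. Therefore the treewidth is 2.

Treewidth 2.
One such decomposition:
Bags: B1 = {a, d, e}  B2 = {a, d, f}  B3 = {a, c, d}  B4 = {a, b, d}
Tree: B1–B2, B2–B3, B3–B4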